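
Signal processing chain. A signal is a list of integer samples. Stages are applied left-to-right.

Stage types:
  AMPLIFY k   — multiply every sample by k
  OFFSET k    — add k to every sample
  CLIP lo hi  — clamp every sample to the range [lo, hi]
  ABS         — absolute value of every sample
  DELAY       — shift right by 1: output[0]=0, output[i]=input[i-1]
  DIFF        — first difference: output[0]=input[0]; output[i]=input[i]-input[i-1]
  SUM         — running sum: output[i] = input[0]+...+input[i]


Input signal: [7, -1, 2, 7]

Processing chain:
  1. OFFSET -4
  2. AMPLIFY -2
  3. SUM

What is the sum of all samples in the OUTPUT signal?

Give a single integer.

Answer: 8

Derivation:
Input: [7, -1, 2, 7]
Stage 1 (OFFSET -4): 7+-4=3, -1+-4=-5, 2+-4=-2, 7+-4=3 -> [3, -5, -2, 3]
Stage 2 (AMPLIFY -2): 3*-2=-6, -5*-2=10, -2*-2=4, 3*-2=-6 -> [-6, 10, 4, -6]
Stage 3 (SUM): sum[0..0]=-6, sum[0..1]=4, sum[0..2]=8, sum[0..3]=2 -> [-6, 4, 8, 2]
Output sum: 8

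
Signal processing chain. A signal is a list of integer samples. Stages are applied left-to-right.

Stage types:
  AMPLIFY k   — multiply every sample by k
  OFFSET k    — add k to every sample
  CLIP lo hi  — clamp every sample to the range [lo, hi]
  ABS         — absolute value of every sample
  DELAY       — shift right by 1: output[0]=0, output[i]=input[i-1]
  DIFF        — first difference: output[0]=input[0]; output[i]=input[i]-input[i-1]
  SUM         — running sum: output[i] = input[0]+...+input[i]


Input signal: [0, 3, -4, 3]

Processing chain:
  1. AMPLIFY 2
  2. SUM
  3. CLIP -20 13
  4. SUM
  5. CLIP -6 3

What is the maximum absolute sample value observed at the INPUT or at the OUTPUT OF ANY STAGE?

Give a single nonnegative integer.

Input: [0, 3, -4, 3] (max |s|=4)
Stage 1 (AMPLIFY 2): 0*2=0, 3*2=6, -4*2=-8, 3*2=6 -> [0, 6, -8, 6] (max |s|=8)
Stage 2 (SUM): sum[0..0]=0, sum[0..1]=6, sum[0..2]=-2, sum[0..3]=4 -> [0, 6, -2, 4] (max |s|=6)
Stage 3 (CLIP -20 13): clip(0,-20,13)=0, clip(6,-20,13)=6, clip(-2,-20,13)=-2, clip(4,-20,13)=4 -> [0, 6, -2, 4] (max |s|=6)
Stage 4 (SUM): sum[0..0]=0, sum[0..1]=6, sum[0..2]=4, sum[0..3]=8 -> [0, 6, 4, 8] (max |s|=8)
Stage 5 (CLIP -6 3): clip(0,-6,3)=0, clip(6,-6,3)=3, clip(4,-6,3)=3, clip(8,-6,3)=3 -> [0, 3, 3, 3] (max |s|=3)
Overall max amplitude: 8

Answer: 8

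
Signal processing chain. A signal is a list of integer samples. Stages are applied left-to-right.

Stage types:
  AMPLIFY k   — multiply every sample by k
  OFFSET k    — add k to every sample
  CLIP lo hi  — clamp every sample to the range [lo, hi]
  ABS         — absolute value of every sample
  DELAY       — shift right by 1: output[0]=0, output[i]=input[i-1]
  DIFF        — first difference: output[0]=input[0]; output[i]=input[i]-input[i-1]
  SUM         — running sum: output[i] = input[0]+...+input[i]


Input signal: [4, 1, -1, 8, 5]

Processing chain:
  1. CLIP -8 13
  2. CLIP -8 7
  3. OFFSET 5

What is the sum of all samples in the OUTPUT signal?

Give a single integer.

Answer: 41

Derivation:
Input: [4, 1, -1, 8, 5]
Stage 1 (CLIP -8 13): clip(4,-8,13)=4, clip(1,-8,13)=1, clip(-1,-8,13)=-1, clip(8,-8,13)=8, clip(5,-8,13)=5 -> [4, 1, -1, 8, 5]
Stage 2 (CLIP -8 7): clip(4,-8,7)=4, clip(1,-8,7)=1, clip(-1,-8,7)=-1, clip(8,-8,7)=7, clip(5,-8,7)=5 -> [4, 1, -1, 7, 5]
Stage 3 (OFFSET 5): 4+5=9, 1+5=6, -1+5=4, 7+5=12, 5+5=10 -> [9, 6, 4, 12, 10]
Output sum: 41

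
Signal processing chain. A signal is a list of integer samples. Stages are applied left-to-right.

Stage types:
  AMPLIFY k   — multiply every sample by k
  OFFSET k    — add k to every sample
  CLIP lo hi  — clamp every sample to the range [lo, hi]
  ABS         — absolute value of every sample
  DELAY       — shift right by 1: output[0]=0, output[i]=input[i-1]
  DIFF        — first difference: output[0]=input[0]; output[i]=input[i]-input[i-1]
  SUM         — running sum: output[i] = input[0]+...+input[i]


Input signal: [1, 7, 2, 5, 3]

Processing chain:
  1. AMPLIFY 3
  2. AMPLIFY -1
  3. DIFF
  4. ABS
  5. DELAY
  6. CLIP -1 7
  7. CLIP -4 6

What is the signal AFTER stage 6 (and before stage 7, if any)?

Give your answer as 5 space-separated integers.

Input: [1, 7, 2, 5, 3]
Stage 1 (AMPLIFY 3): 1*3=3, 7*3=21, 2*3=6, 5*3=15, 3*3=9 -> [3, 21, 6, 15, 9]
Stage 2 (AMPLIFY -1): 3*-1=-3, 21*-1=-21, 6*-1=-6, 15*-1=-15, 9*-1=-9 -> [-3, -21, -6, -15, -9]
Stage 3 (DIFF): s[0]=-3, -21--3=-18, -6--21=15, -15--6=-9, -9--15=6 -> [-3, -18, 15, -9, 6]
Stage 4 (ABS): |-3|=3, |-18|=18, |15|=15, |-9|=9, |6|=6 -> [3, 18, 15, 9, 6]
Stage 5 (DELAY): [0, 3, 18, 15, 9] = [0, 3, 18, 15, 9] -> [0, 3, 18, 15, 9]
Stage 6 (CLIP -1 7): clip(0,-1,7)=0, clip(3,-1,7)=3, clip(18,-1,7)=7, clip(15,-1,7)=7, clip(9,-1,7)=7 -> [0, 3, 7, 7, 7]

Answer: 0 3 7 7 7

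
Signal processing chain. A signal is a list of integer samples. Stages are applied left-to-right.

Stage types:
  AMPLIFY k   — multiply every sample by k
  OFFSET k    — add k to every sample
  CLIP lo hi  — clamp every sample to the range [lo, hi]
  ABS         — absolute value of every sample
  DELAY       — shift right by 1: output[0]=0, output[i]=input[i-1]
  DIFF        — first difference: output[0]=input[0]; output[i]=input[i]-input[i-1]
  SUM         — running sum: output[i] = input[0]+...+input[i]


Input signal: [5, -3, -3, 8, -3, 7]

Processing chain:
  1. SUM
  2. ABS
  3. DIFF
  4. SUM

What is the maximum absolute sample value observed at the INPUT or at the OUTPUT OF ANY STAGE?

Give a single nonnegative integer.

Answer: 11

Derivation:
Input: [5, -3, -3, 8, -3, 7] (max |s|=8)
Stage 1 (SUM): sum[0..0]=5, sum[0..1]=2, sum[0..2]=-1, sum[0..3]=7, sum[0..4]=4, sum[0..5]=11 -> [5, 2, -1, 7, 4, 11] (max |s|=11)
Stage 2 (ABS): |5|=5, |2|=2, |-1|=1, |7|=7, |4|=4, |11|=11 -> [5, 2, 1, 7, 4, 11] (max |s|=11)
Stage 3 (DIFF): s[0]=5, 2-5=-3, 1-2=-1, 7-1=6, 4-7=-3, 11-4=7 -> [5, -3, -1, 6, -3, 7] (max |s|=7)
Stage 4 (SUM): sum[0..0]=5, sum[0..1]=2, sum[0..2]=1, sum[0..3]=7, sum[0..4]=4, sum[0..5]=11 -> [5, 2, 1, 7, 4, 11] (max |s|=11)
Overall max amplitude: 11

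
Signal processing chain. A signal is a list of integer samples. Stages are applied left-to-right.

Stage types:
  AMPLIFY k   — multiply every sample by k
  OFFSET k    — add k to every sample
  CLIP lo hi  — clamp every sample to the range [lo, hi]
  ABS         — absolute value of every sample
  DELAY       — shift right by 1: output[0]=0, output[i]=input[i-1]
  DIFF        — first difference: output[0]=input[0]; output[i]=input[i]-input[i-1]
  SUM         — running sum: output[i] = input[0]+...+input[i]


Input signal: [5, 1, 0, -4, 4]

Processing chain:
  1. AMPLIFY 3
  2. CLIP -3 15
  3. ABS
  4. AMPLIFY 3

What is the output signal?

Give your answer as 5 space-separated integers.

Answer: 45 9 0 9 36

Derivation:
Input: [5, 1, 0, -4, 4]
Stage 1 (AMPLIFY 3): 5*3=15, 1*3=3, 0*3=0, -4*3=-12, 4*3=12 -> [15, 3, 0, -12, 12]
Stage 2 (CLIP -3 15): clip(15,-3,15)=15, clip(3,-3,15)=3, clip(0,-3,15)=0, clip(-12,-3,15)=-3, clip(12,-3,15)=12 -> [15, 3, 0, -3, 12]
Stage 3 (ABS): |15|=15, |3|=3, |0|=0, |-3|=3, |12|=12 -> [15, 3, 0, 3, 12]
Stage 4 (AMPLIFY 3): 15*3=45, 3*3=9, 0*3=0, 3*3=9, 12*3=36 -> [45, 9, 0, 9, 36]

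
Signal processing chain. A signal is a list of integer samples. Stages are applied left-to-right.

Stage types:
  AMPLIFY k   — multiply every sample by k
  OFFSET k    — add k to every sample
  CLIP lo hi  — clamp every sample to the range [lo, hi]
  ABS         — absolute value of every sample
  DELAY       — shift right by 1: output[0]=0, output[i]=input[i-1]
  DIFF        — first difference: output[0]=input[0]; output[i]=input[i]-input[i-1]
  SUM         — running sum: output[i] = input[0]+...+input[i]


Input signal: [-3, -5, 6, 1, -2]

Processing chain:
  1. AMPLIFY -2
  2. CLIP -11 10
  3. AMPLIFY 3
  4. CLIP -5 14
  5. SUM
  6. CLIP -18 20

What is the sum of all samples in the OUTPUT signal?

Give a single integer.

Input: [-3, -5, 6, 1, -2]
Stage 1 (AMPLIFY -2): -3*-2=6, -5*-2=10, 6*-2=-12, 1*-2=-2, -2*-2=4 -> [6, 10, -12, -2, 4]
Stage 2 (CLIP -11 10): clip(6,-11,10)=6, clip(10,-11,10)=10, clip(-12,-11,10)=-11, clip(-2,-11,10)=-2, clip(4,-11,10)=4 -> [6, 10, -11, -2, 4]
Stage 3 (AMPLIFY 3): 6*3=18, 10*3=30, -11*3=-33, -2*3=-6, 4*3=12 -> [18, 30, -33, -6, 12]
Stage 4 (CLIP -5 14): clip(18,-5,14)=14, clip(30,-5,14)=14, clip(-33,-5,14)=-5, clip(-6,-5,14)=-5, clip(12,-5,14)=12 -> [14, 14, -5, -5, 12]
Stage 5 (SUM): sum[0..0]=14, sum[0..1]=28, sum[0..2]=23, sum[0..3]=18, sum[0..4]=30 -> [14, 28, 23, 18, 30]
Stage 6 (CLIP -18 20): clip(14,-18,20)=14, clip(28,-18,20)=20, clip(23,-18,20)=20, clip(18,-18,20)=18, clip(30,-18,20)=20 -> [14, 20, 20, 18, 20]
Output sum: 92

Answer: 92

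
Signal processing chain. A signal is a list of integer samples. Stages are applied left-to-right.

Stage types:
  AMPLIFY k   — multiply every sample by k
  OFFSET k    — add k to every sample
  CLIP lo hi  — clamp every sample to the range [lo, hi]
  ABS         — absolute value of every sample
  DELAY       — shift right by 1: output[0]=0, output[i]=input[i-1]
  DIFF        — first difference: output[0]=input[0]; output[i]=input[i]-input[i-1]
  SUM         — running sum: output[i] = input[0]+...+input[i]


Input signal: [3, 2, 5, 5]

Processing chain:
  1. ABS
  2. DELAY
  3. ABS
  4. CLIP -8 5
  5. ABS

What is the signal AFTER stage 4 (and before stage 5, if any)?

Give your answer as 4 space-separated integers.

Answer: 0 3 2 5

Derivation:
Input: [3, 2, 5, 5]
Stage 1 (ABS): |3|=3, |2|=2, |5|=5, |5|=5 -> [3, 2, 5, 5]
Stage 2 (DELAY): [0, 3, 2, 5] = [0, 3, 2, 5] -> [0, 3, 2, 5]
Stage 3 (ABS): |0|=0, |3|=3, |2|=2, |5|=5 -> [0, 3, 2, 5]
Stage 4 (CLIP -8 5): clip(0,-8,5)=0, clip(3,-8,5)=3, clip(2,-8,5)=2, clip(5,-8,5)=5 -> [0, 3, 2, 5]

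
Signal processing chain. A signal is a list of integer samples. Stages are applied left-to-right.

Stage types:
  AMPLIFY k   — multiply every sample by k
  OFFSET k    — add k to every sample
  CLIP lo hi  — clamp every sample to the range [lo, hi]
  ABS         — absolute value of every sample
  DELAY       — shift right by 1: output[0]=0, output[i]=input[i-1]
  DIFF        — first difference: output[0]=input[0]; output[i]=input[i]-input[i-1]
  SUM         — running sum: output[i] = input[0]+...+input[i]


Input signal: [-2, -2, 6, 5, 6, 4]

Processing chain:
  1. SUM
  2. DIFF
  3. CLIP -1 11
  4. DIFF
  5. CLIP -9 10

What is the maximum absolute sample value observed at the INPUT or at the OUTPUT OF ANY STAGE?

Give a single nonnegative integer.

Input: [-2, -2, 6, 5, 6, 4] (max |s|=6)
Stage 1 (SUM): sum[0..0]=-2, sum[0..1]=-4, sum[0..2]=2, sum[0..3]=7, sum[0..4]=13, sum[0..5]=17 -> [-2, -4, 2, 7, 13, 17] (max |s|=17)
Stage 2 (DIFF): s[0]=-2, -4--2=-2, 2--4=6, 7-2=5, 13-7=6, 17-13=4 -> [-2, -2, 6, 5, 6, 4] (max |s|=6)
Stage 3 (CLIP -1 11): clip(-2,-1,11)=-1, clip(-2,-1,11)=-1, clip(6,-1,11)=6, clip(5,-1,11)=5, clip(6,-1,11)=6, clip(4,-1,11)=4 -> [-1, -1, 6, 5, 6, 4] (max |s|=6)
Stage 4 (DIFF): s[0]=-1, -1--1=0, 6--1=7, 5-6=-1, 6-5=1, 4-6=-2 -> [-1, 0, 7, -1, 1, -2] (max |s|=7)
Stage 5 (CLIP -9 10): clip(-1,-9,10)=-1, clip(0,-9,10)=0, clip(7,-9,10)=7, clip(-1,-9,10)=-1, clip(1,-9,10)=1, clip(-2,-9,10)=-2 -> [-1, 0, 7, -1, 1, -2] (max |s|=7)
Overall max amplitude: 17

Answer: 17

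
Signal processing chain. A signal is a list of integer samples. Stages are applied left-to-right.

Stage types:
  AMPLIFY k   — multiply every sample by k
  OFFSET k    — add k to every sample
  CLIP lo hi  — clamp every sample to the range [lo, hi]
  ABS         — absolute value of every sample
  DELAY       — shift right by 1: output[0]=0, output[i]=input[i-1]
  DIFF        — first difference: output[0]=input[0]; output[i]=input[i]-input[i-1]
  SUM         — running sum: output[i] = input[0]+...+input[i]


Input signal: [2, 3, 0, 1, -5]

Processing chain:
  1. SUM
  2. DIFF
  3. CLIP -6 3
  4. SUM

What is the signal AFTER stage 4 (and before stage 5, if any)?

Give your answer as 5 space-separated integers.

Answer: 2 5 5 6 1

Derivation:
Input: [2, 3, 0, 1, -5]
Stage 1 (SUM): sum[0..0]=2, sum[0..1]=5, sum[0..2]=5, sum[0..3]=6, sum[0..4]=1 -> [2, 5, 5, 6, 1]
Stage 2 (DIFF): s[0]=2, 5-2=3, 5-5=0, 6-5=1, 1-6=-5 -> [2, 3, 0, 1, -5]
Stage 3 (CLIP -6 3): clip(2,-6,3)=2, clip(3,-6,3)=3, clip(0,-6,3)=0, clip(1,-6,3)=1, clip(-5,-6,3)=-5 -> [2, 3, 0, 1, -5]
Stage 4 (SUM): sum[0..0]=2, sum[0..1]=5, sum[0..2]=5, sum[0..3]=6, sum[0..4]=1 -> [2, 5, 5, 6, 1]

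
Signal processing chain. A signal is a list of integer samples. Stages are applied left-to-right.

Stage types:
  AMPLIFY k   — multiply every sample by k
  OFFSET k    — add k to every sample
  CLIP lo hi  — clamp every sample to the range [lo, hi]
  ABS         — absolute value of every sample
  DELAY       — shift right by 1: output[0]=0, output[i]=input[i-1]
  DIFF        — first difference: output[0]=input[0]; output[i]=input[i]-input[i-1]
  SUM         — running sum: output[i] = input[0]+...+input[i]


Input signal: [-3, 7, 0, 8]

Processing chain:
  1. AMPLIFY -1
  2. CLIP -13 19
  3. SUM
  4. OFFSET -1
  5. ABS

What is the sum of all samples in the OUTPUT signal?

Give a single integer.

Input: [-3, 7, 0, 8]
Stage 1 (AMPLIFY -1): -3*-1=3, 7*-1=-7, 0*-1=0, 8*-1=-8 -> [3, -7, 0, -8]
Stage 2 (CLIP -13 19): clip(3,-13,19)=3, clip(-7,-13,19)=-7, clip(0,-13,19)=0, clip(-8,-13,19)=-8 -> [3, -7, 0, -8]
Stage 3 (SUM): sum[0..0]=3, sum[0..1]=-4, sum[0..2]=-4, sum[0..3]=-12 -> [3, -4, -4, -12]
Stage 4 (OFFSET -1): 3+-1=2, -4+-1=-5, -4+-1=-5, -12+-1=-13 -> [2, -5, -5, -13]
Stage 5 (ABS): |2|=2, |-5|=5, |-5|=5, |-13|=13 -> [2, 5, 5, 13]
Output sum: 25

Answer: 25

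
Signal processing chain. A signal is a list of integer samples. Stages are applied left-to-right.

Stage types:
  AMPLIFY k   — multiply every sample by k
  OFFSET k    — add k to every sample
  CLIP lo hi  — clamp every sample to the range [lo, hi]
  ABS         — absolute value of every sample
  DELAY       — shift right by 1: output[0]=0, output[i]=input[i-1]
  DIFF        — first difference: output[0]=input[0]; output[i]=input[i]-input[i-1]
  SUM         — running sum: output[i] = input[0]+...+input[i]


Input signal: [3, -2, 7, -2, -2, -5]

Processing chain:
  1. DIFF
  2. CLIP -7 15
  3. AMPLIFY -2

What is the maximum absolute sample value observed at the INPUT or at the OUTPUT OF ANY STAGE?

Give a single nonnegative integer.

Input: [3, -2, 7, -2, -2, -5] (max |s|=7)
Stage 1 (DIFF): s[0]=3, -2-3=-5, 7--2=9, -2-7=-9, -2--2=0, -5--2=-3 -> [3, -5, 9, -9, 0, -3] (max |s|=9)
Stage 2 (CLIP -7 15): clip(3,-7,15)=3, clip(-5,-7,15)=-5, clip(9,-7,15)=9, clip(-9,-7,15)=-7, clip(0,-7,15)=0, clip(-3,-7,15)=-3 -> [3, -5, 9, -7, 0, -3] (max |s|=9)
Stage 3 (AMPLIFY -2): 3*-2=-6, -5*-2=10, 9*-2=-18, -7*-2=14, 0*-2=0, -3*-2=6 -> [-6, 10, -18, 14, 0, 6] (max |s|=18)
Overall max amplitude: 18

Answer: 18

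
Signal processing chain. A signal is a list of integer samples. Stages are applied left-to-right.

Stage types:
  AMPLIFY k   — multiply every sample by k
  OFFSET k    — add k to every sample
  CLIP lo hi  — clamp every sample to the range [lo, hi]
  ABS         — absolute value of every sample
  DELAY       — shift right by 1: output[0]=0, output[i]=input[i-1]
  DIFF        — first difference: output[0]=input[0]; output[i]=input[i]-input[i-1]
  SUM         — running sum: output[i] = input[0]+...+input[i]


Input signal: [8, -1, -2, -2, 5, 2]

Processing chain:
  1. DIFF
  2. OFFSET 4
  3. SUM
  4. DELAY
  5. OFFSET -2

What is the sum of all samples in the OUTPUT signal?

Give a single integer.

Input: [8, -1, -2, -2, 5, 2]
Stage 1 (DIFF): s[0]=8, -1-8=-9, -2--1=-1, -2--2=0, 5--2=7, 2-5=-3 -> [8, -9, -1, 0, 7, -3]
Stage 2 (OFFSET 4): 8+4=12, -9+4=-5, -1+4=3, 0+4=4, 7+4=11, -3+4=1 -> [12, -5, 3, 4, 11, 1]
Stage 3 (SUM): sum[0..0]=12, sum[0..1]=7, sum[0..2]=10, sum[0..3]=14, sum[0..4]=25, sum[0..5]=26 -> [12, 7, 10, 14, 25, 26]
Stage 4 (DELAY): [0, 12, 7, 10, 14, 25] = [0, 12, 7, 10, 14, 25] -> [0, 12, 7, 10, 14, 25]
Stage 5 (OFFSET -2): 0+-2=-2, 12+-2=10, 7+-2=5, 10+-2=8, 14+-2=12, 25+-2=23 -> [-2, 10, 5, 8, 12, 23]
Output sum: 56

Answer: 56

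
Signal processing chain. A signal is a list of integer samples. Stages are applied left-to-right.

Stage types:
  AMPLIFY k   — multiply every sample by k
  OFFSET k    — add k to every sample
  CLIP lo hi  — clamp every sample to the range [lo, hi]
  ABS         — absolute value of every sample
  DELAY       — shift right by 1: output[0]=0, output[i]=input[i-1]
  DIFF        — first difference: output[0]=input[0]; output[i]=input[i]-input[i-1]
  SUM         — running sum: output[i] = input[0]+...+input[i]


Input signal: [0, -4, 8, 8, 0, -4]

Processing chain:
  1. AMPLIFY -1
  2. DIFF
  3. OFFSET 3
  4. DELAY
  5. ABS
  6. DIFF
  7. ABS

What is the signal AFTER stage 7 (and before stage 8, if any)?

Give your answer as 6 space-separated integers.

Input: [0, -4, 8, 8, 0, -4]
Stage 1 (AMPLIFY -1): 0*-1=0, -4*-1=4, 8*-1=-8, 8*-1=-8, 0*-1=0, -4*-1=4 -> [0, 4, -8, -8, 0, 4]
Stage 2 (DIFF): s[0]=0, 4-0=4, -8-4=-12, -8--8=0, 0--8=8, 4-0=4 -> [0, 4, -12, 0, 8, 4]
Stage 3 (OFFSET 3): 0+3=3, 4+3=7, -12+3=-9, 0+3=3, 8+3=11, 4+3=7 -> [3, 7, -9, 3, 11, 7]
Stage 4 (DELAY): [0, 3, 7, -9, 3, 11] = [0, 3, 7, -9, 3, 11] -> [0, 3, 7, -9, 3, 11]
Stage 5 (ABS): |0|=0, |3|=3, |7|=7, |-9|=9, |3|=3, |11|=11 -> [0, 3, 7, 9, 3, 11]
Stage 6 (DIFF): s[0]=0, 3-0=3, 7-3=4, 9-7=2, 3-9=-6, 11-3=8 -> [0, 3, 4, 2, -6, 8]
Stage 7 (ABS): |0|=0, |3|=3, |4|=4, |2|=2, |-6|=6, |8|=8 -> [0, 3, 4, 2, 6, 8]

Answer: 0 3 4 2 6 8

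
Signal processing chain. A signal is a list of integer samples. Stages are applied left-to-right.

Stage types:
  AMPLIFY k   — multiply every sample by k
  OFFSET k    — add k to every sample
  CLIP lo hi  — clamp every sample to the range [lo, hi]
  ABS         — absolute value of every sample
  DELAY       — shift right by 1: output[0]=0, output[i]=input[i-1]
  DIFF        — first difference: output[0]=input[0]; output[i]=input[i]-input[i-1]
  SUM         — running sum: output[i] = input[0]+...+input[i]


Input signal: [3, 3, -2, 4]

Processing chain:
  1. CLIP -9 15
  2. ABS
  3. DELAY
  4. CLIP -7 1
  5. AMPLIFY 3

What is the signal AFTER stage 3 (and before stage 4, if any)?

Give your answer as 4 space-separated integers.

Answer: 0 3 3 2

Derivation:
Input: [3, 3, -2, 4]
Stage 1 (CLIP -9 15): clip(3,-9,15)=3, clip(3,-9,15)=3, clip(-2,-9,15)=-2, clip(4,-9,15)=4 -> [3, 3, -2, 4]
Stage 2 (ABS): |3|=3, |3|=3, |-2|=2, |4|=4 -> [3, 3, 2, 4]
Stage 3 (DELAY): [0, 3, 3, 2] = [0, 3, 3, 2] -> [0, 3, 3, 2]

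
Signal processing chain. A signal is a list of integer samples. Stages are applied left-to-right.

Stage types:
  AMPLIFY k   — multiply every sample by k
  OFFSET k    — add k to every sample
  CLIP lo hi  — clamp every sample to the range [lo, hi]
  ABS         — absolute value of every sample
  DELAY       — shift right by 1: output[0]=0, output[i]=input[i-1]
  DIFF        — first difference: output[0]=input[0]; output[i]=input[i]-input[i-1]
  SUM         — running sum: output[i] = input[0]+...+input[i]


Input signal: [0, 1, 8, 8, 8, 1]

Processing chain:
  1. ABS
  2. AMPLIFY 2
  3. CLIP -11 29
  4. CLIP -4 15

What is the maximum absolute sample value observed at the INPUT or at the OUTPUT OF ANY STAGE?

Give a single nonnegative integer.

Input: [0, 1, 8, 8, 8, 1] (max |s|=8)
Stage 1 (ABS): |0|=0, |1|=1, |8|=8, |8|=8, |8|=8, |1|=1 -> [0, 1, 8, 8, 8, 1] (max |s|=8)
Stage 2 (AMPLIFY 2): 0*2=0, 1*2=2, 8*2=16, 8*2=16, 8*2=16, 1*2=2 -> [0, 2, 16, 16, 16, 2] (max |s|=16)
Stage 3 (CLIP -11 29): clip(0,-11,29)=0, clip(2,-11,29)=2, clip(16,-11,29)=16, clip(16,-11,29)=16, clip(16,-11,29)=16, clip(2,-11,29)=2 -> [0, 2, 16, 16, 16, 2] (max |s|=16)
Stage 4 (CLIP -4 15): clip(0,-4,15)=0, clip(2,-4,15)=2, clip(16,-4,15)=15, clip(16,-4,15)=15, clip(16,-4,15)=15, clip(2,-4,15)=2 -> [0, 2, 15, 15, 15, 2] (max |s|=15)
Overall max amplitude: 16

Answer: 16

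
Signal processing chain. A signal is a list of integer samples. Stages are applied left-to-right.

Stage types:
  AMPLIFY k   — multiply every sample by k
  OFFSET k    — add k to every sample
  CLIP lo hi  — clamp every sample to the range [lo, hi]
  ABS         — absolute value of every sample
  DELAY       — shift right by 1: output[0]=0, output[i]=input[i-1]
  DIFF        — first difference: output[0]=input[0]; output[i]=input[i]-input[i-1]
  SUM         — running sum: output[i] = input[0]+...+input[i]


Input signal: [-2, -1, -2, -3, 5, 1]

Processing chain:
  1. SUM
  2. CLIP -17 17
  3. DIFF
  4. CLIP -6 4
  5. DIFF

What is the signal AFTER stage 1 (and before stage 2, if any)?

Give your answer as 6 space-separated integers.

Input: [-2, -1, -2, -3, 5, 1]
Stage 1 (SUM): sum[0..0]=-2, sum[0..1]=-3, sum[0..2]=-5, sum[0..3]=-8, sum[0..4]=-3, sum[0..5]=-2 -> [-2, -3, -5, -8, -3, -2]

Answer: -2 -3 -5 -8 -3 -2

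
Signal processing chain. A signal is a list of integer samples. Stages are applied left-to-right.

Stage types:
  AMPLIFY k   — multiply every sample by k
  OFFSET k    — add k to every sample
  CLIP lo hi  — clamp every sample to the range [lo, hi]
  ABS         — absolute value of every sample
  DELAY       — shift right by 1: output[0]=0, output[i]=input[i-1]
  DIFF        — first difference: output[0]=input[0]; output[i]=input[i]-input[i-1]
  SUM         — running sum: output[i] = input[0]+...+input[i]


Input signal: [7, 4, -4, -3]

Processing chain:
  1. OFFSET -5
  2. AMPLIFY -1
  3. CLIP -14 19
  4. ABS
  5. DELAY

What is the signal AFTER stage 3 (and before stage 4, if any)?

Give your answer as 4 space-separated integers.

Input: [7, 4, -4, -3]
Stage 1 (OFFSET -5): 7+-5=2, 4+-5=-1, -4+-5=-9, -3+-5=-8 -> [2, -1, -9, -8]
Stage 2 (AMPLIFY -1): 2*-1=-2, -1*-1=1, -9*-1=9, -8*-1=8 -> [-2, 1, 9, 8]
Stage 3 (CLIP -14 19): clip(-2,-14,19)=-2, clip(1,-14,19)=1, clip(9,-14,19)=9, clip(8,-14,19)=8 -> [-2, 1, 9, 8]

Answer: -2 1 9 8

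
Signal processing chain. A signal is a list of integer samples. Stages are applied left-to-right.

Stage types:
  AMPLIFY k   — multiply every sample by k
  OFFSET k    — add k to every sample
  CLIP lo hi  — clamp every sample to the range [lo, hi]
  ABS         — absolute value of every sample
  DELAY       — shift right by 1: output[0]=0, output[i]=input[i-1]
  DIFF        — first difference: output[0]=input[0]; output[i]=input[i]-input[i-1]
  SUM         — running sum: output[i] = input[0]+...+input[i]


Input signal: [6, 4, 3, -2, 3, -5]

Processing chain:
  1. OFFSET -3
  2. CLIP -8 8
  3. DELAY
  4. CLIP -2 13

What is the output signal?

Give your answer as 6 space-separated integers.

Answer: 0 3 1 0 -2 0

Derivation:
Input: [6, 4, 3, -2, 3, -5]
Stage 1 (OFFSET -3): 6+-3=3, 4+-3=1, 3+-3=0, -2+-3=-5, 3+-3=0, -5+-3=-8 -> [3, 1, 0, -5, 0, -8]
Stage 2 (CLIP -8 8): clip(3,-8,8)=3, clip(1,-8,8)=1, clip(0,-8,8)=0, clip(-5,-8,8)=-5, clip(0,-8,8)=0, clip(-8,-8,8)=-8 -> [3, 1, 0, -5, 0, -8]
Stage 3 (DELAY): [0, 3, 1, 0, -5, 0] = [0, 3, 1, 0, -5, 0] -> [0, 3, 1, 0, -5, 0]
Stage 4 (CLIP -2 13): clip(0,-2,13)=0, clip(3,-2,13)=3, clip(1,-2,13)=1, clip(0,-2,13)=0, clip(-5,-2,13)=-2, clip(0,-2,13)=0 -> [0, 3, 1, 0, -2, 0]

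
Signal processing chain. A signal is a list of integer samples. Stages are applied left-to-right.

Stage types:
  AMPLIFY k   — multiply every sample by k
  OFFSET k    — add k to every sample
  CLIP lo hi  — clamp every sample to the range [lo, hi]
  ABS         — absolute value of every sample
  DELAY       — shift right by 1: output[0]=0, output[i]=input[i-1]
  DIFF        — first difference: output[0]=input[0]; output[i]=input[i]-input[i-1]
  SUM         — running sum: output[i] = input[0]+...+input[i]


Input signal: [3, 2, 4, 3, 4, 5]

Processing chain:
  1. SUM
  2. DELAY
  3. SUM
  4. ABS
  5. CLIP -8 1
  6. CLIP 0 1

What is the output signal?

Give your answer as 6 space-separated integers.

Input: [3, 2, 4, 3, 4, 5]
Stage 1 (SUM): sum[0..0]=3, sum[0..1]=5, sum[0..2]=9, sum[0..3]=12, sum[0..4]=16, sum[0..5]=21 -> [3, 5, 9, 12, 16, 21]
Stage 2 (DELAY): [0, 3, 5, 9, 12, 16] = [0, 3, 5, 9, 12, 16] -> [0, 3, 5, 9, 12, 16]
Stage 3 (SUM): sum[0..0]=0, sum[0..1]=3, sum[0..2]=8, sum[0..3]=17, sum[0..4]=29, sum[0..5]=45 -> [0, 3, 8, 17, 29, 45]
Stage 4 (ABS): |0|=0, |3|=3, |8|=8, |17|=17, |29|=29, |45|=45 -> [0, 3, 8, 17, 29, 45]
Stage 5 (CLIP -8 1): clip(0,-8,1)=0, clip(3,-8,1)=1, clip(8,-8,1)=1, clip(17,-8,1)=1, clip(29,-8,1)=1, clip(45,-8,1)=1 -> [0, 1, 1, 1, 1, 1]
Stage 6 (CLIP 0 1): clip(0,0,1)=0, clip(1,0,1)=1, clip(1,0,1)=1, clip(1,0,1)=1, clip(1,0,1)=1, clip(1,0,1)=1 -> [0, 1, 1, 1, 1, 1]

Answer: 0 1 1 1 1 1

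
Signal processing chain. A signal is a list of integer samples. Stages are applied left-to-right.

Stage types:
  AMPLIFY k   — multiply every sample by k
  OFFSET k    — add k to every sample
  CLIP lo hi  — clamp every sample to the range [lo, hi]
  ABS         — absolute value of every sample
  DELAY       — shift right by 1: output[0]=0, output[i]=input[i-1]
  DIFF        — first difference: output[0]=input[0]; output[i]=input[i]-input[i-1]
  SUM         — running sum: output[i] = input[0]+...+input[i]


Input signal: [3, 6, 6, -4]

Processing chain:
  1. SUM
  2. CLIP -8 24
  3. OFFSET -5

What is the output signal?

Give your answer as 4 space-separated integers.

Input: [3, 6, 6, -4]
Stage 1 (SUM): sum[0..0]=3, sum[0..1]=9, sum[0..2]=15, sum[0..3]=11 -> [3, 9, 15, 11]
Stage 2 (CLIP -8 24): clip(3,-8,24)=3, clip(9,-8,24)=9, clip(15,-8,24)=15, clip(11,-8,24)=11 -> [3, 9, 15, 11]
Stage 3 (OFFSET -5): 3+-5=-2, 9+-5=4, 15+-5=10, 11+-5=6 -> [-2, 4, 10, 6]

Answer: -2 4 10 6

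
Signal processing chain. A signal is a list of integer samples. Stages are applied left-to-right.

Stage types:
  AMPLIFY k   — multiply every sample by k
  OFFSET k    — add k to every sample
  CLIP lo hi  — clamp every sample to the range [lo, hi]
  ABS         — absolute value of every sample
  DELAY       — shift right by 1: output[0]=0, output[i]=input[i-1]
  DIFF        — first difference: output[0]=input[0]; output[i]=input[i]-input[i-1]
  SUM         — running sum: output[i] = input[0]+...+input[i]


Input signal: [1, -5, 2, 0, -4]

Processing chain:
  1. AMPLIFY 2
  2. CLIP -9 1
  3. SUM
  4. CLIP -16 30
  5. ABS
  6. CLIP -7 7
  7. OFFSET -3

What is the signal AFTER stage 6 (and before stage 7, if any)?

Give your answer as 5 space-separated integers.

Answer: 1 7 7 7 7

Derivation:
Input: [1, -5, 2, 0, -4]
Stage 1 (AMPLIFY 2): 1*2=2, -5*2=-10, 2*2=4, 0*2=0, -4*2=-8 -> [2, -10, 4, 0, -8]
Stage 2 (CLIP -9 1): clip(2,-9,1)=1, clip(-10,-9,1)=-9, clip(4,-9,1)=1, clip(0,-9,1)=0, clip(-8,-9,1)=-8 -> [1, -9, 1, 0, -8]
Stage 3 (SUM): sum[0..0]=1, sum[0..1]=-8, sum[0..2]=-7, sum[0..3]=-7, sum[0..4]=-15 -> [1, -8, -7, -7, -15]
Stage 4 (CLIP -16 30): clip(1,-16,30)=1, clip(-8,-16,30)=-8, clip(-7,-16,30)=-7, clip(-7,-16,30)=-7, clip(-15,-16,30)=-15 -> [1, -8, -7, -7, -15]
Stage 5 (ABS): |1|=1, |-8|=8, |-7|=7, |-7|=7, |-15|=15 -> [1, 8, 7, 7, 15]
Stage 6 (CLIP -7 7): clip(1,-7,7)=1, clip(8,-7,7)=7, clip(7,-7,7)=7, clip(7,-7,7)=7, clip(15,-7,7)=7 -> [1, 7, 7, 7, 7]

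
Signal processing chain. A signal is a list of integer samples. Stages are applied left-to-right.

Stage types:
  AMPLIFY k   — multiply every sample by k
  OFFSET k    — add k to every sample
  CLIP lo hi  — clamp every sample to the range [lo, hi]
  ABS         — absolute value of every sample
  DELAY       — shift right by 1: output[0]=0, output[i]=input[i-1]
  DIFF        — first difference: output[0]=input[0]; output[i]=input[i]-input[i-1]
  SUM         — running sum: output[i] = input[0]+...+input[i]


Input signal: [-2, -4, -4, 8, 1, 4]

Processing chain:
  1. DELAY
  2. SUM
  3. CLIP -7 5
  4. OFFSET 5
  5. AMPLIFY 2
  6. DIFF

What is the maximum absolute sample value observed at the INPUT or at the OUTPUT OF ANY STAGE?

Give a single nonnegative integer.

Input: [-2, -4, -4, 8, 1, 4] (max |s|=8)
Stage 1 (DELAY): [0, -2, -4, -4, 8, 1] = [0, -2, -4, -4, 8, 1] -> [0, -2, -4, -4, 8, 1] (max |s|=8)
Stage 2 (SUM): sum[0..0]=0, sum[0..1]=-2, sum[0..2]=-6, sum[0..3]=-10, sum[0..4]=-2, sum[0..5]=-1 -> [0, -2, -6, -10, -2, -1] (max |s|=10)
Stage 3 (CLIP -7 5): clip(0,-7,5)=0, clip(-2,-7,5)=-2, clip(-6,-7,5)=-6, clip(-10,-7,5)=-7, clip(-2,-7,5)=-2, clip(-1,-7,5)=-1 -> [0, -2, -6, -7, -2, -1] (max |s|=7)
Stage 4 (OFFSET 5): 0+5=5, -2+5=3, -6+5=-1, -7+5=-2, -2+5=3, -1+5=4 -> [5, 3, -1, -2, 3, 4] (max |s|=5)
Stage 5 (AMPLIFY 2): 5*2=10, 3*2=6, -1*2=-2, -2*2=-4, 3*2=6, 4*2=8 -> [10, 6, -2, -4, 6, 8] (max |s|=10)
Stage 6 (DIFF): s[0]=10, 6-10=-4, -2-6=-8, -4--2=-2, 6--4=10, 8-6=2 -> [10, -4, -8, -2, 10, 2] (max |s|=10)
Overall max amplitude: 10

Answer: 10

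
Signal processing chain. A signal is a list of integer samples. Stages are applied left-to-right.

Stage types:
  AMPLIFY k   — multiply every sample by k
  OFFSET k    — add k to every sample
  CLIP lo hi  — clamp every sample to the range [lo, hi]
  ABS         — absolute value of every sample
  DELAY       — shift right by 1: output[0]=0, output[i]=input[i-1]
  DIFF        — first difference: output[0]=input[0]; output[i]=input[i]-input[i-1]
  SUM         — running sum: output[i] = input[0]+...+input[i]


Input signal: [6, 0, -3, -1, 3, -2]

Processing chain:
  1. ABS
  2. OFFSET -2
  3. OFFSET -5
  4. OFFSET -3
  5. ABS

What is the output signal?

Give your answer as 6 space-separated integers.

Input: [6, 0, -3, -1, 3, -2]
Stage 1 (ABS): |6|=6, |0|=0, |-3|=3, |-1|=1, |3|=3, |-2|=2 -> [6, 0, 3, 1, 3, 2]
Stage 2 (OFFSET -2): 6+-2=4, 0+-2=-2, 3+-2=1, 1+-2=-1, 3+-2=1, 2+-2=0 -> [4, -2, 1, -1, 1, 0]
Stage 3 (OFFSET -5): 4+-5=-1, -2+-5=-7, 1+-5=-4, -1+-5=-6, 1+-5=-4, 0+-5=-5 -> [-1, -7, -4, -6, -4, -5]
Stage 4 (OFFSET -3): -1+-3=-4, -7+-3=-10, -4+-3=-7, -6+-3=-9, -4+-3=-7, -5+-3=-8 -> [-4, -10, -7, -9, -7, -8]
Stage 5 (ABS): |-4|=4, |-10|=10, |-7|=7, |-9|=9, |-7|=7, |-8|=8 -> [4, 10, 7, 9, 7, 8]

Answer: 4 10 7 9 7 8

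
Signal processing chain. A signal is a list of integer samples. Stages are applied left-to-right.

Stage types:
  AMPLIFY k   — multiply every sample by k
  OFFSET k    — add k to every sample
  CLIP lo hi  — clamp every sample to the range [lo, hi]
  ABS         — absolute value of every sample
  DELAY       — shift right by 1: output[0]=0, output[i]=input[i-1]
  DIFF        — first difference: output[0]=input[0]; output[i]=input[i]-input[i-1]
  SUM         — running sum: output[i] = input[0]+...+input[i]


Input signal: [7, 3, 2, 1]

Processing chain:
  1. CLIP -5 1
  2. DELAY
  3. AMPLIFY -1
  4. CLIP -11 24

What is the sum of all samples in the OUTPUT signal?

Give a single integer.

Input: [7, 3, 2, 1]
Stage 1 (CLIP -5 1): clip(7,-5,1)=1, clip(3,-5,1)=1, clip(2,-5,1)=1, clip(1,-5,1)=1 -> [1, 1, 1, 1]
Stage 2 (DELAY): [0, 1, 1, 1] = [0, 1, 1, 1] -> [0, 1, 1, 1]
Stage 3 (AMPLIFY -1): 0*-1=0, 1*-1=-1, 1*-1=-1, 1*-1=-1 -> [0, -1, -1, -1]
Stage 4 (CLIP -11 24): clip(0,-11,24)=0, clip(-1,-11,24)=-1, clip(-1,-11,24)=-1, clip(-1,-11,24)=-1 -> [0, -1, -1, -1]
Output sum: -3

Answer: -3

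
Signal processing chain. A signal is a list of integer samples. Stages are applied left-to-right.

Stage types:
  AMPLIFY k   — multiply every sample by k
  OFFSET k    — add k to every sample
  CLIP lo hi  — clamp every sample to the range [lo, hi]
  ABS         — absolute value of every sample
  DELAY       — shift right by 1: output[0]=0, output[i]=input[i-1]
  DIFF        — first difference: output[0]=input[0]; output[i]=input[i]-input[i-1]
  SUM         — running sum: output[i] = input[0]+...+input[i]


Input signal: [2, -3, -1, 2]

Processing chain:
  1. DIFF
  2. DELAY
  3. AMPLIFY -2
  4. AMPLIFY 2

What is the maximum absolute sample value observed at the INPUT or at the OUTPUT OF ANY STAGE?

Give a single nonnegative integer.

Answer: 20

Derivation:
Input: [2, -3, -1, 2] (max |s|=3)
Stage 1 (DIFF): s[0]=2, -3-2=-5, -1--3=2, 2--1=3 -> [2, -5, 2, 3] (max |s|=5)
Stage 2 (DELAY): [0, 2, -5, 2] = [0, 2, -5, 2] -> [0, 2, -5, 2] (max |s|=5)
Stage 3 (AMPLIFY -2): 0*-2=0, 2*-2=-4, -5*-2=10, 2*-2=-4 -> [0, -4, 10, -4] (max |s|=10)
Stage 4 (AMPLIFY 2): 0*2=0, -4*2=-8, 10*2=20, -4*2=-8 -> [0, -8, 20, -8] (max |s|=20)
Overall max amplitude: 20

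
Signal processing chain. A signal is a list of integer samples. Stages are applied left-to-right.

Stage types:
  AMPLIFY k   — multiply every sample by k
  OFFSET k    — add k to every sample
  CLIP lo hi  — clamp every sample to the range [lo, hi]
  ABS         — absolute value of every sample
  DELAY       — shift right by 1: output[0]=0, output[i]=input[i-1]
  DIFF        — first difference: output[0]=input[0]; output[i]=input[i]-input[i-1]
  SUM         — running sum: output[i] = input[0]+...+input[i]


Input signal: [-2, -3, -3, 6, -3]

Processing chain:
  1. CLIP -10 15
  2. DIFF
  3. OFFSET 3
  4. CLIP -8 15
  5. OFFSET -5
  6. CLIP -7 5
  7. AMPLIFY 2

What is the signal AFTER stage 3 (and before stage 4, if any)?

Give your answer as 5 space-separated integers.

Answer: 1 2 3 12 -6

Derivation:
Input: [-2, -3, -3, 6, -3]
Stage 1 (CLIP -10 15): clip(-2,-10,15)=-2, clip(-3,-10,15)=-3, clip(-3,-10,15)=-3, clip(6,-10,15)=6, clip(-3,-10,15)=-3 -> [-2, -3, -3, 6, -3]
Stage 2 (DIFF): s[0]=-2, -3--2=-1, -3--3=0, 6--3=9, -3-6=-9 -> [-2, -1, 0, 9, -9]
Stage 3 (OFFSET 3): -2+3=1, -1+3=2, 0+3=3, 9+3=12, -9+3=-6 -> [1, 2, 3, 12, -6]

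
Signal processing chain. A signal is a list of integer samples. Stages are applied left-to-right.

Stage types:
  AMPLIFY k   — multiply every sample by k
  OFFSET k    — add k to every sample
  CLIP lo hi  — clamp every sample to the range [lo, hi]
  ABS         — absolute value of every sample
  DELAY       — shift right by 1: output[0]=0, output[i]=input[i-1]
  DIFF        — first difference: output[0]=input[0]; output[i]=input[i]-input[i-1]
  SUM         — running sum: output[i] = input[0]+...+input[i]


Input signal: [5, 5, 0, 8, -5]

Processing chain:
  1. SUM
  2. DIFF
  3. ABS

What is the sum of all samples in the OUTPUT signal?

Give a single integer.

Answer: 23

Derivation:
Input: [5, 5, 0, 8, -5]
Stage 1 (SUM): sum[0..0]=5, sum[0..1]=10, sum[0..2]=10, sum[0..3]=18, sum[0..4]=13 -> [5, 10, 10, 18, 13]
Stage 2 (DIFF): s[0]=5, 10-5=5, 10-10=0, 18-10=8, 13-18=-5 -> [5, 5, 0, 8, -5]
Stage 3 (ABS): |5|=5, |5|=5, |0|=0, |8|=8, |-5|=5 -> [5, 5, 0, 8, 5]
Output sum: 23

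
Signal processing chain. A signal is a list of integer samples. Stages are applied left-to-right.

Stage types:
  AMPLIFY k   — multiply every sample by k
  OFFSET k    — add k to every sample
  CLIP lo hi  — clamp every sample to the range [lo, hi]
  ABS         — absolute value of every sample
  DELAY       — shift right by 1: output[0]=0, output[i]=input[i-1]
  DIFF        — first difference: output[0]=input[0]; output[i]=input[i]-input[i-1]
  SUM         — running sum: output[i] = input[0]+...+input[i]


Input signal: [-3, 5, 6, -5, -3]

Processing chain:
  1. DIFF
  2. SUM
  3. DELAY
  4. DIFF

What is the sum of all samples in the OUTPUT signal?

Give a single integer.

Answer: -5

Derivation:
Input: [-3, 5, 6, -5, -3]
Stage 1 (DIFF): s[0]=-3, 5--3=8, 6-5=1, -5-6=-11, -3--5=2 -> [-3, 8, 1, -11, 2]
Stage 2 (SUM): sum[0..0]=-3, sum[0..1]=5, sum[0..2]=6, sum[0..3]=-5, sum[0..4]=-3 -> [-3, 5, 6, -5, -3]
Stage 3 (DELAY): [0, -3, 5, 6, -5] = [0, -3, 5, 6, -5] -> [0, -3, 5, 6, -5]
Stage 4 (DIFF): s[0]=0, -3-0=-3, 5--3=8, 6-5=1, -5-6=-11 -> [0, -3, 8, 1, -11]
Output sum: -5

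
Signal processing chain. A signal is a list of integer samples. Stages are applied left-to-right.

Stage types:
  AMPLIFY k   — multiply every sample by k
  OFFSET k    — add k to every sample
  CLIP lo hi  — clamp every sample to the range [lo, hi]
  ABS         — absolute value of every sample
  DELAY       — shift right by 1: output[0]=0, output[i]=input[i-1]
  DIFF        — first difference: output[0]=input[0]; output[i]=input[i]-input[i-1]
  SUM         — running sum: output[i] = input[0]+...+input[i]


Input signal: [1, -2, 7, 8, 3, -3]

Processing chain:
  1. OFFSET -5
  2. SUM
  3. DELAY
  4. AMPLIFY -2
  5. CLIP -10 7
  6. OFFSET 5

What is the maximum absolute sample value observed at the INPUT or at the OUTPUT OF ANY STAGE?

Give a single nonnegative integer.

Answer: 22

Derivation:
Input: [1, -2, 7, 8, 3, -3] (max |s|=8)
Stage 1 (OFFSET -5): 1+-5=-4, -2+-5=-7, 7+-5=2, 8+-5=3, 3+-5=-2, -3+-5=-8 -> [-4, -7, 2, 3, -2, -8] (max |s|=8)
Stage 2 (SUM): sum[0..0]=-4, sum[0..1]=-11, sum[0..2]=-9, sum[0..3]=-6, sum[0..4]=-8, sum[0..5]=-16 -> [-4, -11, -9, -6, -8, -16] (max |s|=16)
Stage 3 (DELAY): [0, -4, -11, -9, -6, -8] = [0, -4, -11, -9, -6, -8] -> [0, -4, -11, -9, -6, -8] (max |s|=11)
Stage 4 (AMPLIFY -2): 0*-2=0, -4*-2=8, -11*-2=22, -9*-2=18, -6*-2=12, -8*-2=16 -> [0, 8, 22, 18, 12, 16] (max |s|=22)
Stage 5 (CLIP -10 7): clip(0,-10,7)=0, clip(8,-10,7)=7, clip(22,-10,7)=7, clip(18,-10,7)=7, clip(12,-10,7)=7, clip(16,-10,7)=7 -> [0, 7, 7, 7, 7, 7] (max |s|=7)
Stage 6 (OFFSET 5): 0+5=5, 7+5=12, 7+5=12, 7+5=12, 7+5=12, 7+5=12 -> [5, 12, 12, 12, 12, 12] (max |s|=12)
Overall max amplitude: 22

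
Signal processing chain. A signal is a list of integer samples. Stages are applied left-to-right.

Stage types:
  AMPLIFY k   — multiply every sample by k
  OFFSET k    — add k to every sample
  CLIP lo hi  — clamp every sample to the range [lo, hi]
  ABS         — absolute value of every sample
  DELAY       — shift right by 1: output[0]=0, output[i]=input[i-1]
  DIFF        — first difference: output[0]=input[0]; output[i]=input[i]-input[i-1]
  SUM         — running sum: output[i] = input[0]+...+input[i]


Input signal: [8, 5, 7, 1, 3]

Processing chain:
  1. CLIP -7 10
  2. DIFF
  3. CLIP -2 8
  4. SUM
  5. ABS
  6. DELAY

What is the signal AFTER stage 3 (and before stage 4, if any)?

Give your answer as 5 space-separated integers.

Answer: 8 -2 2 -2 2

Derivation:
Input: [8, 5, 7, 1, 3]
Stage 1 (CLIP -7 10): clip(8,-7,10)=8, clip(5,-7,10)=5, clip(7,-7,10)=7, clip(1,-7,10)=1, clip(3,-7,10)=3 -> [8, 5, 7, 1, 3]
Stage 2 (DIFF): s[0]=8, 5-8=-3, 7-5=2, 1-7=-6, 3-1=2 -> [8, -3, 2, -6, 2]
Stage 3 (CLIP -2 8): clip(8,-2,8)=8, clip(-3,-2,8)=-2, clip(2,-2,8)=2, clip(-6,-2,8)=-2, clip(2,-2,8)=2 -> [8, -2, 2, -2, 2]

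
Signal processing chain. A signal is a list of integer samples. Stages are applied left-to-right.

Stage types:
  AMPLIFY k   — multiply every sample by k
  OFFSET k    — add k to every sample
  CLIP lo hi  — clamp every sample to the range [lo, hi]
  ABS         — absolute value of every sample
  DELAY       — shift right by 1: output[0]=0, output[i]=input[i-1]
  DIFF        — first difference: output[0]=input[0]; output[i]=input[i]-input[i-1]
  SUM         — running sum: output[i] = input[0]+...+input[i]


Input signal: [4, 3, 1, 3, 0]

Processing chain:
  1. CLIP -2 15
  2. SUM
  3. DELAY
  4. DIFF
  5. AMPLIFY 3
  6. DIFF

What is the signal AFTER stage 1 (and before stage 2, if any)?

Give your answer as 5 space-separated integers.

Input: [4, 3, 1, 3, 0]
Stage 1 (CLIP -2 15): clip(4,-2,15)=4, clip(3,-2,15)=3, clip(1,-2,15)=1, clip(3,-2,15)=3, clip(0,-2,15)=0 -> [4, 3, 1, 3, 0]

Answer: 4 3 1 3 0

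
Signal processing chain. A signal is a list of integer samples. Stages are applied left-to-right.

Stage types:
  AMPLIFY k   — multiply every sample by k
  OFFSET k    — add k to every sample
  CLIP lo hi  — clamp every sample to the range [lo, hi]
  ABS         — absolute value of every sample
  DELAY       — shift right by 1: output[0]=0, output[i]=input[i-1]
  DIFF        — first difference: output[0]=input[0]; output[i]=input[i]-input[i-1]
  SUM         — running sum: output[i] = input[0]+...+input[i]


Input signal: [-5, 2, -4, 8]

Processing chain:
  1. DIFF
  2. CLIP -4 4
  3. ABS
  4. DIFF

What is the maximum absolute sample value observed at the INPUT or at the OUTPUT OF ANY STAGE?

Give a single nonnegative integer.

Answer: 12

Derivation:
Input: [-5, 2, -4, 8] (max |s|=8)
Stage 1 (DIFF): s[0]=-5, 2--5=7, -4-2=-6, 8--4=12 -> [-5, 7, -6, 12] (max |s|=12)
Stage 2 (CLIP -4 4): clip(-5,-4,4)=-4, clip(7,-4,4)=4, clip(-6,-4,4)=-4, clip(12,-4,4)=4 -> [-4, 4, -4, 4] (max |s|=4)
Stage 3 (ABS): |-4|=4, |4|=4, |-4|=4, |4|=4 -> [4, 4, 4, 4] (max |s|=4)
Stage 4 (DIFF): s[0]=4, 4-4=0, 4-4=0, 4-4=0 -> [4, 0, 0, 0] (max |s|=4)
Overall max amplitude: 12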